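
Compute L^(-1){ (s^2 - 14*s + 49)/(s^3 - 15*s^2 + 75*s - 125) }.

Factor the denominator: s^3 - 15*s^2 + 75*s - 125 = (s - 5)^3.
Partial fraction decomposition gives [1/(s - 5)] + [-4/(s - 5)^2] + [4/(s - 5)^3].
Invert each term: 1/(s - 5) ↔ e^(5t); -4/(s - 5)^2 ↔ -4t·e^(5t); 4/(s - 5)^3 ↔ (2)t^2·e^(5t).

2*t^2*exp(5*t) - 4*t*exp(5*t) + exp(5*t)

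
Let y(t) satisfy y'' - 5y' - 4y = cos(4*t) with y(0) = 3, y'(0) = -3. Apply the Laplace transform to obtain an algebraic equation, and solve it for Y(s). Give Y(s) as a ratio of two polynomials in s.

Apply the Laplace transform to the equation.
With L{y''} = s^2 Y - s·y(0) - y'(0) and L{y'} = sY - y(0), with y(0) = 3, y'(0) = -3: the LHS transforms to (s^2 - 5*s - 4)Y - (3*s - 18).
The right side is L{cos(4*t)} = s/(s^2 + 16).
So (s^2 - 5*s - 4)Y = s/(s^2 + 16) + (3*s - 18).
Divide through and combine into a single rational function.

Y(s) = (3*s^3 - 18*s^2 + 49*s - 288)/(s^4 - 5*s^3 + 12*s^2 - 80*s - 64)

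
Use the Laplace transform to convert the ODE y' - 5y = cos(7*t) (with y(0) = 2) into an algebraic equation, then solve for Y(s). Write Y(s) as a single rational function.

Y(s) = (2*s^2 + s + 98)/(s^3 - 5*s^2 + 49*s - 245)

Transform both sides with L{·}.
Using L{y'} = sY - y(0) = sY - 2, the left side becomes (s - 5)Y - (2).
The right side is L{cos(7*t)} = s/(s^2 + 49).
So (s - 5)Y = s/(s^2 + 49) + (2).
Solve for Y(s) and write it as one ratio of polynomials.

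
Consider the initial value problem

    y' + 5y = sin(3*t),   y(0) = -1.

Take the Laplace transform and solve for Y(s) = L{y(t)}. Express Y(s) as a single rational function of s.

Y(s) = (-s^2 - 6)/(s^3 + 5*s^2 + 9*s + 45)

Laplace-transform each side.
The derivative rules (L{y'} = sY - y(0) = sY - (-1)) turn the left side into (s + 5)Y - (-1).
The right side is L{sin(3*t)} = 3/(s^2 + 9).
So (s + 5)Y = 3/(s^2 + 9) + (-1).
Isolate Y and clear denominators.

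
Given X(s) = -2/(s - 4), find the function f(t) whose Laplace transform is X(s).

f(t) = -2*exp(4*t)

Since L{e^(4t)} = 1/(s - 4), the inverse is exp(4*t), scaled by -2.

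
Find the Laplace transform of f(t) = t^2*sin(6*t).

L{sin(6t)} = 6/(s^2 + 36).
Then apply L{t^2·g(t)} = (-1)^2 d^2/ds^2[G(s)] with G(s) = 6/(s^2 + 36):
differentiating 2 times and applying the sign gives 36*(s^2 - 12)/(s^2 + 36)^3.

36*(s^2 - 12)/(s^2 + 36)^3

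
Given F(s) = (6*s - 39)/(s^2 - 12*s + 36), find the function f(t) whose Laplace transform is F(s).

f(t) = -3*t*exp(6*t) + 6*exp(6*t)

Factor the denominator: s^2 - 12*s + 36 = (s - 6)^2.
Partial fraction decomposition gives [6/(s - 6)] + [-3/(s - 6)^2].
Invert each term: 6/(s - 6) ↔ 6e^(6t); -3/(s - 6)^2 ↔ -3t·e^(6t).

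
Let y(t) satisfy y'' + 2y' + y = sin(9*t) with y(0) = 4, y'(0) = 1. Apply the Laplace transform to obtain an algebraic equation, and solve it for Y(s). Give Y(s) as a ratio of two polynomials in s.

Y(s) = (4*s^3 + 9*s^2 + 324*s + 738)/(s^4 + 2*s^3 + 82*s^2 + 162*s + 81)

Transform both sides with L{·}.
Using L{y''} = s^2 Y - s·y(0) - y'(0) and L{y'} = sY - y(0), with y(0) = 4, y'(0) = 1, the left side becomes (s^2 + 2*s + 1)Y - (4*s + 9).
The right side is L{sin(9*t)} = 9/(s^2 + 81).
So (s^2 + 2*s + 1)Y = 9/(s^2 + 81) + (4*s + 9).
Divide through and combine into a single rational function.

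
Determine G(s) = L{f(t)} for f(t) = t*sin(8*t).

G(s) = 16*s/(s^2 + 64)^2

L{sin(8t)} = 8/(s^2 + 64).
Then apply L{t·g(t)} = -d/ds[H(s)] with H(s) = 8/(s^2 + 64):
differentiating 1 time and applying the sign gives 16*s/(s^2 + 64)^2.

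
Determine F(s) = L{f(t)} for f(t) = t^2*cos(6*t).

F(s) = 2*s*(s^2 - 108)/(s^2 + 36)^3

L{cos(6t)} = s/(s^2 + 36).
Then apply L{t^2·g(t)} = (-1)^2 d^2/ds^2[G(s)] with G(s) = s/(s^2 + 36):
differentiating 2 times and applying the sign gives 2*s*(s^2 - 108)/(s^2 + 36)^3.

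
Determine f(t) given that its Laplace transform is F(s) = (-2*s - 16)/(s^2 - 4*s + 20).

Complete the square in the denominator: s^2 - 4*s + 20 = (s - 2)^2 + 4^2.
Split the numerator to match: -2*s - 16 = -2·(s - 2) - 5·4.
Invert each term: -2·(s - 2)/((s - 2)^2 + 16) ↔ -2e^(2t)cos(4t); -5·4/((s - 2)^2 + 16) ↔ -5e^(2t)sin(4t).

f(t) = -5*exp(2*t)*sin(4*t) - 2*exp(2*t)*cos(4*t)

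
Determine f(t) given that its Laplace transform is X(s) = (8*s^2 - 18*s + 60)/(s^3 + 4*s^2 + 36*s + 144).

f(t) = -5*sin(6*t) + 3*cos(6*t) + 5*exp(-4*t)

Factor the denominator: s^3 + 4*s^2 + 36*s + 144 = (s + 4)*(s^2 + 36).
Partial fraction decomposition gives [5/(s + 4)] + [3*s/(s^2 + 36)] + [-30/(s^2 + 36)].
Invert each term: 5/(s + 4) ↔ 5e^(-4t); 3·s/(s^2 + 36) ↔ 3cos(6t); -5·6/(s^2 + 36) ↔ -5sin(6t).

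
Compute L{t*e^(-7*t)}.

L{e^(-7t)} = 1/(s + 7).
Then apply L{t·g(t)} = -d/ds[H(s)] with H(s) = 1/(s + 7):
differentiating 1 time and applying the sign gives (s + 7)^(-2).

(s + 7)^(-2)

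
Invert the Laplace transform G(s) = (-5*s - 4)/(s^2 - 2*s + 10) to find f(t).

f(t) = -3*exp(t)*sin(3*t) - 5*exp(t)*cos(3*t)

Complete the square in the denominator: s^2 - 2*s + 10 = (s - 1)^2 + 3^2.
Split the numerator to match: -5*s - 4 = -5·(s - 1) - 3·3.
Invert each term: -5·(s - 1)/((s - 1)^2 + 9) ↔ -5e^(t)cos(3t); -3·3/((s - 1)^2 + 9) ↔ -3e^(t)sin(3t).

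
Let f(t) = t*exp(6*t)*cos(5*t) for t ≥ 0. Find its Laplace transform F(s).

F(s) = (s - 11)*(s - 1)/(s^2 - 12*s + 61)^2

L{cos(5t)} = s/(s^2 + 25).
Multiplying by e^(6t) shifts s → s - 6, so L{exp(6*t)*cos(5*t)} = (s - 6)/((s - 6)^2 + 25).
Then apply L{t·g(t)} = -d/ds[G(s)] with G(s) = (s - 6)/((s - 6)^2 + 25):
differentiating 1 time and applying the sign gives (s - 11)*(s - 1)/(s^2 - 12*s + 61)^2.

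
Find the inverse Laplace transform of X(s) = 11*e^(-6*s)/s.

The factor e^(-6s) signals a time shift by c = 6 (second shifting theorem).
L{11} = 11/s, so L^-1{11/s} = 11.
Hence the inverse is u(t - 6) times that function evaluated at t - 6.

Heaviside(t - 6)*(11)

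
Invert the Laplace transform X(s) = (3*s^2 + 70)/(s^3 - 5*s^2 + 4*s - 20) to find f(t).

Factor the denominator: s^3 - 5*s^2 + 4*s - 20 = (s - 5)*(s^2 + 4).
Partial fraction decomposition gives [5/(s - 5)] + [-2*s/(s^2 + 4)] + [-10/(s^2 + 4)].
Invert each term: 5/(s - 5) ↔ 5e^(5t); -2·s/(s^2 + 4) ↔ -2cos(2t); -5·2/(s^2 + 4) ↔ -5sin(2t).

f(t) = 5*exp(5*t) - 5*sin(2*t) - 2*cos(2*t)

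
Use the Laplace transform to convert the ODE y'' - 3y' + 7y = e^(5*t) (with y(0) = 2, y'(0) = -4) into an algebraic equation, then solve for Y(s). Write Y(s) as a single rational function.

Transform both sides with L{·}.
With L{y''} = s^2 Y - s·y(0) - y'(0) and L{y'} = sY - y(0), with y(0) = 2, y'(0) = -4: the LHS transforms to (s^2 - 3*s + 7)Y - (2*s - 10).
The right side is L{e^(5*t)} = 1/(s - 5).
So (s^2 - 3*s + 7)Y = 1/(s - 5) + (2*s - 10).
Divide through and combine into a single rational function.

Y(s) = (2*s^2 - 20*s + 51)/(s^3 - 8*s^2 + 22*s - 35)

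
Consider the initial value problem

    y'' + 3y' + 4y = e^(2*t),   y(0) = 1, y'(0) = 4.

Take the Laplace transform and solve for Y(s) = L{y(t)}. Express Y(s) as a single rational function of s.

Y(s) = (s^2 + 5*s - 13)/(s^3 + s^2 - 2*s - 8)

Laplace-transform each side.
With L{y''} = s^2 Y - s·y(0) - y'(0) and L{y'} = sY - y(0), with y(0) = 1, y'(0) = 4: the LHS transforms to (s^2 + 3*s + 4)Y - (s + 7).
The right side is L{e^(2*t)} = 1/(s - 2).
So (s^2 + 3*s + 4)Y = 1/(s - 2) + (s + 7).
Isolate Y and clear denominators.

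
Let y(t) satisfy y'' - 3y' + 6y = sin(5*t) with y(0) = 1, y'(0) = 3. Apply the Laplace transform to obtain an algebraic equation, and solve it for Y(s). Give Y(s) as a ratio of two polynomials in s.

Y(s) = (s^3 + 25*s + 5)/(s^4 - 3*s^3 + 31*s^2 - 75*s + 150)

Laplace-transform each side.
Using L{y''} = s^2 Y - s·y(0) - y'(0) and L{y'} = sY - y(0), with y(0) = 1, y'(0) = 3, the left side becomes (s^2 - 3*s + 6)Y - (s).
The right side is L{sin(5*t)} = 5/(s^2 + 25).
So (s^2 - 3*s + 6)Y = 5/(s^2 + 25) + (s).
Solve for Y(s) and write it as one ratio of polynomials.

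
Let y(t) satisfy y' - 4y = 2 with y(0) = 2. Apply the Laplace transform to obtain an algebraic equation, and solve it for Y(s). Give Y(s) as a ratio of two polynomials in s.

Y(s) = (2*s + 2)/(s^2 - 4*s)

Take the Laplace transform of both sides.
With L{y'} = sY - y(0) = sY - 2: the LHS transforms to (s - 4)Y - (2).
The right side is L{2} = 2/s.
So (s - 4)Y = 2/s + (2).
Isolate Y and clear denominators.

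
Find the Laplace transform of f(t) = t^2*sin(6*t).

L{sin(6t)} = 6/(s^2 + 36).
Then apply L{t^2·g(t)} = (-1)^2 d^2/ds^2[G(s)] with G(s) = 6/(s^2 + 36):
differentiating 2 times and applying the sign gives 36*(s^2 - 12)/(s^2 + 36)^3.

36*(s^2 - 12)/(s^2 + 36)^3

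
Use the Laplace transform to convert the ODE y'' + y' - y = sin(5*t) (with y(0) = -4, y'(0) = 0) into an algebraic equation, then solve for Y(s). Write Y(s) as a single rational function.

Apply the Laplace transform to the equation.
The derivative rules (L{y''} = s^2 Y - s·y(0) - y'(0) and L{y'} = sY - y(0), with y(0) = -4, y'(0) = 0) turn the left side into (s^2 + s - 1)Y - (-4*s - 4).
The right side is L{sin(5*t)} = 5/(s^2 + 25).
So (s^2 + s - 1)Y = 5/(s^2 + 25) + (-4*s - 4).
Solve for Y(s) and write it as one ratio of polynomials.

Y(s) = (-4*s^3 - 4*s^2 - 100*s - 95)/(s^4 + s^3 + 24*s^2 + 25*s - 25)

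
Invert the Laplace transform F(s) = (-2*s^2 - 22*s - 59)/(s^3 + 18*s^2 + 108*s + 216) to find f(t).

Factor the denominator: s^3 + 18*s^2 + 108*s + 216 = (s + 6)^3.
Partial fraction decomposition gives [-2/(s + 6)] + [2/(s + 6)^2] + [(s + 6)^(-3)].
Invert each term: -2/(s + 6) ↔ -2e^(-6t); 2/(s + 6)^2 ↔ 2t·e^(-6t); 1/(s + 6)^3 ↔ (1/2)t^2·e^(-6t).

f(t) = t^2*exp(-6*t)/2 + 2*t*exp(-6*t) - 2*exp(-6*t)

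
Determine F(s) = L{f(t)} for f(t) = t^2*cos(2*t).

F(s) = 2*s*(s^2 - 12)/(s^2 + 4)^3

L{cos(2t)} = s/(s^2 + 4).
Then apply L{t^2·g(t)} = (-1)^2 d^2/ds^2[G(s)] with G(s) = s/(s^2 + 4):
differentiating 2 times and applying the sign gives 2*s*(s^2 - 12)/(s^2 + 4)^3.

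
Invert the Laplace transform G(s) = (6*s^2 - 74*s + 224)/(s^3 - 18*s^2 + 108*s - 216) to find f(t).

f(t) = -2*t^2*exp(6*t) - 2*t*exp(6*t) + 6*exp(6*t)

Factor the denominator: s^3 - 18*s^2 + 108*s - 216 = (s - 6)^3.
Partial fraction decomposition gives [6/(s - 6)] + [-2/(s - 6)^2] + [-4/(s - 6)^3].
Invert each term: 6/(s - 6) ↔ 6e^(6t); -2/(s - 6)^2 ↔ -2t·e^(6t); -4/(s - 6)^3 ↔ (-2)t^2·e^(6t).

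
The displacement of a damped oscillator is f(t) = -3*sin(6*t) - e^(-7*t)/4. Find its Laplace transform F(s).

F(s) = -18/(s^2 + 36) - 1/(4*(s + 7))

By linearity of the Laplace transform, transform each term separately.
(-1/4)·[L{e^(-7t)} = 1/(s + 7)]; (-3)·[L{sin(6t)} = 6/(s^2 + 36)].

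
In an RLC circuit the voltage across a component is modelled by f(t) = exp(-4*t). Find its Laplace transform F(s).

F(s) = 1/(s + 4)

L{e^(-4t)} = 1/(s + 4).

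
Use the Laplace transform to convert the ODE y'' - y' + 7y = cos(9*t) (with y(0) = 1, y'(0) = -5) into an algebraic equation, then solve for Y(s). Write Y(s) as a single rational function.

Y(s) = (s^3 - 6*s^2 + 82*s - 486)/(s^4 - s^3 + 88*s^2 - 81*s + 567)

Apply the Laplace transform to the equation.
Using L{y''} = s^2 Y - s·y(0) - y'(0) and L{y'} = sY - y(0), with y(0) = 1, y'(0) = -5, the left side becomes (s^2 - s + 7)Y - (s - 6).
The right side is L{cos(9*t)} = s/(s^2 + 81).
So (s^2 - s + 7)Y = s/(s^2 + 81) + (s - 6).
Divide through and combine into a single rational function.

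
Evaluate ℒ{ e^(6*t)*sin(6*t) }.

6/((s - 6)^2 + 36)

L{sin(6t)} = 6/(s^2 + 36).
By the first shifting theorem, multiplying by e^(6t) replaces s with s - 6.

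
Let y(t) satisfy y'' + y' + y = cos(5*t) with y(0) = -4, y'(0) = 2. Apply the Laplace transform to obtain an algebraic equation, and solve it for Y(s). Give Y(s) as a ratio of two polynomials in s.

Y(s) = (-4*s^3 - 2*s^2 - 99*s - 50)/(s^4 + s^3 + 26*s^2 + 25*s + 25)

Apply the Laplace transform to the equation.
The derivative rules (L{y''} = s^2 Y - s·y(0) - y'(0) and L{y'} = sY - y(0), with y(0) = -4, y'(0) = 2) turn the left side into (s^2 + s + 1)Y - (-4*s - 2).
The right side is L{cos(5*t)} = s/(s^2 + 25).
So (s^2 + s + 1)Y = s/(s^2 + 25) + (-4*s - 2).
Solve for Y(s) and write it as one ratio of polynomials.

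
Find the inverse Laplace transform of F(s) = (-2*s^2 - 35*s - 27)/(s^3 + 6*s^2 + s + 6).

-5*sin(t) - 5*cos(t) + 3*exp(-6*t)

Factor the denominator: s^3 + 6*s^2 + s + 6 = (s + 6)*(s^2 + 1).
Partial fraction decomposition gives [3/(s + 6)] + [-5*s/(s^2 + 1)] + [-5/(s^2 + 1)].
Invert each term: 3/(s + 6) ↔ 3e^(-6t); -5·s/(s^2 + 1) ↔ -5cos(t); -5·1/(s^2 + 1) ↔ -5sin(t).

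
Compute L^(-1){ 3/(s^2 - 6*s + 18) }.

exp(3*t)*sin(3*t)

Rewrite the denominator: s^2 - 6*s + 18 = (s - 3)^2 + 9.
The form in (s - 3) signals a first-shifting-theorem factor e^(3t).
Since L{sin(3t)} = 3/(s^2 + 9), the inverse is e^(3*t)*sin(3*t).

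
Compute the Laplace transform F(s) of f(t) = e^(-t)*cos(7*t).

F(s) = (s + 1)/((s + 1)^2 + 49)

L{cos(7t)} = s/(s^2 + 49).
By the first shifting theorem, multiplying by e^(-t) replaces s with s + 1.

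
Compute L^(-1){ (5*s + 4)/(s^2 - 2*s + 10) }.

Complete the square in the denominator: s^2 - 2*s + 10 = (s - 1)^2 + 3^2.
Split the numerator to match: 5*s + 4 = 5·(s - 1) + 3·3.
Invert each term: 5·(s - 1)/((s - 1)^2 + 9) ↔ 5e^(t)cos(3t); 3·3/((s - 1)^2 + 9) ↔ 3e^(t)sin(3t).

3*exp(t)*sin(3*t) + 5*exp(t)*cos(3*t)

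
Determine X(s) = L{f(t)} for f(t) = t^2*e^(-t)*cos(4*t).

L{cos(4t)} = s/(s^2 + 16).
Multiplying by e^(-t) shifts s → s + 1, so L{e^(-t)*cos(4*t)} = (s + 1)/((s + 1)^2 + 16).
Then apply L{t^2·g(t)} = (-1)^2 d^2/ds^2[G(s)] with G(s) = (s + 1)/((s + 1)^2 + 16):
differentiating 2 times and applying the sign gives 2*(s + 1)*(s^2 + 2*s - 47)/(s^2 + 2*s + 17)^3.

X(s) = 2*(s + 1)*(s^2 + 2*s - 47)/(s^2 + 2*s + 17)^3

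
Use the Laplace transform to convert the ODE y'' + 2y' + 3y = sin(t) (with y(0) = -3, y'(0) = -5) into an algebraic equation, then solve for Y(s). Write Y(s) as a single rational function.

Take the Laplace transform of both sides.
Using L{y''} = s^2 Y - s·y(0) - y'(0) and L{y'} = sY - y(0), with y(0) = -3, y'(0) = -5, the left side becomes (s^2 + 2*s + 3)Y - (-3*s - 11).
The right side is L{sin(t)} = 1/(s^2 + 1).
So (s^2 + 2*s + 3)Y = 1/(s^2 + 1) + (-3*s - 11).
Solve for Y(s) and write it as one ratio of polynomials.

Y(s) = (-3*s^3 - 11*s^2 - 3*s - 10)/(s^4 + 2*s^3 + 4*s^2 + 2*s + 3)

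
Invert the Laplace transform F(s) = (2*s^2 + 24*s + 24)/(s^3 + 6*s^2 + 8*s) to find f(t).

Factor the denominator: s^3 + 6*s^2 + 8*s = s*(s + 2)*(s + 4).
Partial fraction decomposition gives [4/(s + 2)] + [-5/(s + 4)] + [3/s].
Invert each term: 4/(s + 2) ↔ 4e^(-2t); -5/(s + 4) ↔ -5e^(-4t); 3/(s - 0) ↔ 3e^(0t).

f(t) = 3 + 4*exp(-2*t) - 5*exp(-4*t)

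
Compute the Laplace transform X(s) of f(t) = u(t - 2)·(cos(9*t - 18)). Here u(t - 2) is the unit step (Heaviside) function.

By the second shifting theorem, L{u(t - c)·g(t - c)} = e^(-cs)·G(s) with c = 2 and G(s) = L{g(t)}.
L{cos(9t)} = s/(s^2 + 81).

X(s) = s*exp(-2*s)/(s^2 + 81)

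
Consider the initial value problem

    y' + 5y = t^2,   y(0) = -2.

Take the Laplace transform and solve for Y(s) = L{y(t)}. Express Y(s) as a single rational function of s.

Apply the Laplace transform to the equation.
Using L{y'} = sY - y(0) = sY - (-2), the left side becomes (s + 5)Y - (-2).
The right side is L{t^2} = 2/s^3.
So (s + 5)Y = 2/s^3 + (-2).
Isolate Y and clear denominators.

Y(s) = (-2*s^3 + 2)/(s^4 + 5*s^3)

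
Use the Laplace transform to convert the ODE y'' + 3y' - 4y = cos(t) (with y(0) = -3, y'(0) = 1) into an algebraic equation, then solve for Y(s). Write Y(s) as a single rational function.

Y(s) = (-3*s^3 - 8*s^2 - 2*s - 8)/(s^4 + 3*s^3 - 3*s^2 + 3*s - 4)

Laplace-transform each side.
The derivative rules (L{y''} = s^2 Y - s·y(0) - y'(0) and L{y'} = sY - y(0), with y(0) = -3, y'(0) = 1) turn the left side into (s^2 + 3*s - 4)Y - (-3*s - 8).
The right side is L{cos(t)} = s/(s^2 + 1).
So (s^2 + 3*s - 4)Y = s/(s^2 + 1) + (-3*s - 8).
Isolate Y and clear denominators.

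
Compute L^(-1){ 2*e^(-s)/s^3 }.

The factor e^(-s) signals a time shift by c = 1 (second shifting theorem).
L{t^2} = 2!/s^3 = 2/s^3, so L^-1{2/s^3} = t^2.
Hence the inverse is u(t - 1) times that function evaluated at t - 1.

Heaviside(t - 1)*((t - 1)^2)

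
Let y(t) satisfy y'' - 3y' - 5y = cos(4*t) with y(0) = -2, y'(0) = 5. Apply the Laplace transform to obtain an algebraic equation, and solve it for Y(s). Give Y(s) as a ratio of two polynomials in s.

Laplace-transform each side.
Using L{y''} = s^2 Y - s·y(0) - y'(0) and L{y'} = sY - y(0), with y(0) = -2, y'(0) = 5, the left side becomes (s^2 - 3*s - 5)Y - (-2*s + 11).
The right side is L{cos(4*t)} = s/(s^2 + 16).
So (s^2 - 3*s - 5)Y = s/(s^2 + 16) + (-2*s + 11).
Divide through and combine into a single rational function.

Y(s) = (-2*s^3 + 11*s^2 - 31*s + 176)/(s^4 - 3*s^3 + 11*s^2 - 48*s - 80)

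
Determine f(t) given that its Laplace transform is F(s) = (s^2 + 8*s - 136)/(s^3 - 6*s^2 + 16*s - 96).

f(t) = -exp(6*t) + 5*sin(4*t) + 2*cos(4*t)

Factor the denominator: s^3 - 6*s^2 + 16*s - 96 = (s - 6)*(s^2 + 16).
Partial fraction decomposition gives [-1/(s - 6)] + [2*s/(s^2 + 16)] + [20/(s^2 + 16)].
Invert each term: -1/(s - 6) ↔ -e^(6t); 2·s/(s^2 + 16) ↔ 2cos(4t); 5·4/(s^2 + 16) ↔ 5sin(4t).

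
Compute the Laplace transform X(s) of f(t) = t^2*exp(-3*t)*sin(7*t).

X(s) = 14*(3*s^2 + 18*s - 22)/(s^2 + 6*s + 58)^3

L{sin(7t)} = 7/(s^2 + 49).
Multiplying by e^(-3t) shifts s → s + 3, so L{exp(-3*t)*sin(7*t)} = 7/((s + 3)^2 + 49).
Then apply L{t^2·g(t)} = (-1)^2 d^2/ds^2[G(s)] with G(s) = 7/((s + 3)^2 + 49):
differentiating 2 times and applying the sign gives 14*(3*s^2 + 18*s - 22)/(s^2 + 6*s + 58)^3.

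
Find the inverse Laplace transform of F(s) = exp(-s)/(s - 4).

The factor e^(-s) signals a time shift by c = 1 (second shifting theorem).
L{e^(4t)} = 1/(s - 4), so L^-1{1/(s - 4)} = exp(4*t).
Hence the inverse is u(t - 1) times that function evaluated at t - 1.

Heaviside(t - 1)*(exp(4*t - 4))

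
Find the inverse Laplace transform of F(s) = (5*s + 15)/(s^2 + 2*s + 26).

Complete the square in the denominator: s^2 + 2*s + 26 = (s + 1)^2 + 5^2.
Split the numerator to match: 5*s + 15 = 5·(s + 1) + 2·5.
Invert each term: 5·(s + 1)/((s + 1)^2 + 25) ↔ 5e^(-t)cos(5t); 2·5/((s + 1)^2 + 25) ↔ 2e^(-t)sin(5t).

2*exp(-t)*sin(5*t) + 5*exp(-t)*cos(5*t)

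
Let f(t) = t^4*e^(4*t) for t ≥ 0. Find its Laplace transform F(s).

F(s) = 24/(s - 4)^5

L{t^4} = 4!/s^5 = 24/s^5.
By the first shifting theorem, multiplying by e^(4t) replaces s with s - 4.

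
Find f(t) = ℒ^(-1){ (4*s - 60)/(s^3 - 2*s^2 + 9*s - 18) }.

f(t) = -4*exp(2*t) + 4*sin(3*t) + 4*cos(3*t)

Factor the denominator: s^3 - 2*s^2 + 9*s - 18 = (s - 2)*(s^2 + 9).
Partial fraction decomposition gives [-4/(s - 2)] + [4*s/(s^2 + 9)] + [12/(s^2 + 9)].
Invert each term: -4/(s - 2) ↔ -4e^(2t); 4·s/(s^2 + 9) ↔ 4cos(3t); 4·3/(s^2 + 9) ↔ 4sin(3t).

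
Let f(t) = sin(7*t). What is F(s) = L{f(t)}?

F(s) = 7/(s^2 + 49)

L{sin(7t)} = 7/(s^2 + 49).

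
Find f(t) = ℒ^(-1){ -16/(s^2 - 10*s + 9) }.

Rewrite the denominator: s^2 - 10*s + 9 = (s - 5)^2 - 16.
The form in (s - 5) signals a first-shifting-theorem factor e^(5t).
Since L{sinh(4t)} = 4/(s^2 - 16), the inverse is exp(5*t)*sinh(4*t), scaled by -4.

f(t) = -4*exp(5*t)*sinh(4*t)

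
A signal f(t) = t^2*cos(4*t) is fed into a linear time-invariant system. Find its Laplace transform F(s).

L{cos(4t)} = s/(s^2 + 16).
Then apply L{t^2·g(t)} = (-1)^2 d^2/ds^2[G(s)] with G(s) = s/(s^2 + 16):
differentiating 2 times and applying the sign gives 2*s*(s^2 - 48)/(s^2 + 16)^3.

F(s) = 2*s*(s^2 - 48)/(s^2 + 16)^3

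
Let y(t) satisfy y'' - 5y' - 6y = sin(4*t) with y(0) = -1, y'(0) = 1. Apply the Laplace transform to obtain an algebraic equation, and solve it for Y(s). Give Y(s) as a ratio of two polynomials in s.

Y(s) = (-s^3 + 6*s^2 - 16*s + 100)/(s^4 - 5*s^3 + 10*s^2 - 80*s - 96)

Transform both sides with L{·}.
Using L{y''} = s^2 Y - s·y(0) - y'(0) and L{y'} = sY - y(0), with y(0) = -1, y'(0) = 1, the left side becomes (s^2 - 5*s - 6)Y - (-s + 6).
The right side is L{sin(4*t)} = 4/(s^2 + 16).
So (s^2 - 5*s - 6)Y = 4/(s^2 + 16) + (-s + 6).
Solve for Y(s) and write it as one ratio of polynomials.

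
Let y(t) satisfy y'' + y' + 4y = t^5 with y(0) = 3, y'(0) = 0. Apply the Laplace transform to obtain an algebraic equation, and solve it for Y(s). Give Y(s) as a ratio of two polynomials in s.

Y(s) = (3*s^7 + 3*s^6 + 120)/(s^8 + s^7 + 4*s^6)

Laplace-transform each side.
With L{y''} = s^2 Y - s·y(0) - y'(0) and L{y'} = sY - y(0), with y(0) = 3, y'(0) = 0: the LHS transforms to (s^2 + s + 4)Y - (3*s + 3).
The right side is L{t^5} = 120/s^6.
So (s^2 + s + 4)Y = 120/s^6 + (3*s + 3).
Divide through and combine into a single rational function.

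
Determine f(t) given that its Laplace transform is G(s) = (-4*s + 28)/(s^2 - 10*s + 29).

Complete the square in the denominator: s^2 - 10*s + 29 = (s - 5)^2 + 2^2.
Split the numerator to match: -4*s + 28 = -4·(s - 5) + 4·2.
Invert each term: -4·(s - 5)/((s - 5)^2 + 4) ↔ -4e^(5t)cos(2t); 4·2/((s - 5)^2 + 4) ↔ 4e^(5t)sin(2t).

f(t) = 4*exp(5*t)*sin(2*t) - 4*exp(5*t)*cos(2*t)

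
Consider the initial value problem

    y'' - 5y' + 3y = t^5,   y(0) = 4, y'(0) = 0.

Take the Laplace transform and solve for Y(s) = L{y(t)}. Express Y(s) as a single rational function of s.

Apply the Laplace transform to the equation.
The derivative rules (L{y''} = s^2 Y - s·y(0) - y'(0) and L{y'} = sY - y(0), with y(0) = 4, y'(0) = 0) turn the left side into (s^2 - 5*s + 3)Y - (4*s - 20).
The right side is L{t^5} = 120/s^6.
So (s^2 - 5*s + 3)Y = 120/s^6 + (4*s - 20).
Solve for Y(s) and write it as one ratio of polynomials.

Y(s) = (4*s^7 - 20*s^6 + 120)/(s^8 - 5*s^7 + 3*s^6)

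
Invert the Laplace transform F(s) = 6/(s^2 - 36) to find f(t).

f(t) = sinh(6*t)

Since L{sinh(6t)} = 6/(s^2 - 36), the inverse is sinh(6*t).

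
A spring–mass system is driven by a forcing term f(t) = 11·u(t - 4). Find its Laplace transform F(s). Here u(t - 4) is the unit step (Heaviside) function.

F(s) = 11*exp(-4*s)/s

By the second shifting theorem, L{u(t - c)·g(t - c)} = e^(-cs)·G(s) with c = 4 and G(s) = L{g(t)}.
L{11} = 11/s.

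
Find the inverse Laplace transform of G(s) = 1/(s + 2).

exp(-2*t)

Since L{e^(-2t)} = 1/(s + 2), the inverse is exp(-2*t).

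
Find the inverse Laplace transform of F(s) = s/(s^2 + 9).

cos(3*t)

Since L{cos(3t)} = s/(s^2 + 9), the inverse is cos(3*t).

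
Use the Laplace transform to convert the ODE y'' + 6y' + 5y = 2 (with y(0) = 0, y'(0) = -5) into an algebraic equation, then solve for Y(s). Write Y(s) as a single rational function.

Y(s) = (-5*s + 2)/(s^3 + 6*s^2 + 5*s)

Laplace-transform each side.
Using L{y''} = s^2 Y - s·y(0) - y'(0) and L{y'} = sY - y(0), with y(0) = 0, y'(0) = -5, the left side becomes (s^2 + 6*s + 5)Y - (-5).
The right side is L{2} = 2/s.
So (s^2 + 6*s + 5)Y = 2/s + (-5).
Isolate Y and clear denominators.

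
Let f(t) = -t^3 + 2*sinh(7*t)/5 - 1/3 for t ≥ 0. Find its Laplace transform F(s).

F(s) = 14/(5*(s^2 - 49)) - 1/(3*s) - 6/s^4

Apply the Laplace transform termwise.
(2/5)·[L{sinh(7t)} = 7/(s^2 - 49)]; (-1)·[L{t^3} = 3!/s^4 = 6/s^4]; L{-1/3} = (-1/3)/s.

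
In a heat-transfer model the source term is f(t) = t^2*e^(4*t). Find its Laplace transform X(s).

X(s) = 2/(s - 4)^3

L{e^(4t)} = 1/(s - 4).
Then apply L{t^2·g(t)} = (-1)^2 d^2/ds^2[G(s)] with G(s) = 1/(s - 4):
differentiating 2 times and applying the sign gives 2/(s - 4)^3.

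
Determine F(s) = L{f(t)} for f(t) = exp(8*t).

L{e^(8t)} = 1/(s - 8).

F(s) = 1/(s - 8)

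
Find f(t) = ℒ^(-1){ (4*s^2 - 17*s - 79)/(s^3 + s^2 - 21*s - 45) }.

f(t) = -t*exp(-3*t) - exp(5*t) + 5*exp(-3*t)

Factor the denominator: s^3 + s^2 - 21*s - 45 = (s - 5)*(s + 3)^2.
Partial fraction decomposition gives [5/(s + 3)] + [-1/(s + 3)^2] + [-1/(s - 5)].
Invert each term: 5/(s + 3) ↔ 5e^(-3t); -1/(s + 3)^2 ↔ -t·e^(-3t); -1/(s - 5) ↔ -e^(5t).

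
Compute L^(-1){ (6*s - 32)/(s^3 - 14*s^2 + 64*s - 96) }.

Factor the denominator: s^3 - 14*s^2 + 64*s - 96 = (s - 6)*(s - 4)^2.
Partial fraction decomposition gives [-1/(s - 4)] + [4/(s - 4)^2] + [1/(s - 6)].
Invert each term: -1/(s - 4) ↔ -e^(4t); 4/(s - 4)^2 ↔ 4t·e^(4t); 1/(s - 6) ↔ e^(6t).

4*t*exp(4*t) + exp(6*t) - exp(4*t)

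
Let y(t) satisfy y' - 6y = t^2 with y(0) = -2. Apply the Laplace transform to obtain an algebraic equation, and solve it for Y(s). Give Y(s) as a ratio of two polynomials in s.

Y(s) = (-2*s^3 + 2)/(s^4 - 6*s^3)

Laplace-transform each side.
Using L{y'} = sY - y(0) = sY - (-2), the left side becomes (s - 6)Y - (-2).
The right side is L{t^2} = 2/s^3.
So (s - 6)Y = 2/s^3 + (-2).
Solve for Y(s) and write it as one ratio of polynomials.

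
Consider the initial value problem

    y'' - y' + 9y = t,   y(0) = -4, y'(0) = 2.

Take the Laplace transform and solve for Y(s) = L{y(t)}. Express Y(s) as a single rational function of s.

Y(s) = (-4*s^3 + 6*s^2 + 1)/(s^4 - s^3 + 9*s^2)

Apply the Laplace transform to the equation.
With L{y''} = s^2 Y - s·y(0) - y'(0) and L{y'} = sY - y(0), with y(0) = -4, y'(0) = 2: the LHS transforms to (s^2 - s + 9)Y - (-4*s + 6).
The right side is L{t} = s^(-2).
So (s^2 - s + 9)Y = s^(-2) + (-4*s + 6).
Isolate Y and clear denominators.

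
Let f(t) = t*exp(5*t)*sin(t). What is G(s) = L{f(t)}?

L{sin(t)} = 1/(s^2 + 1).
Multiplying by e^(5t) shifts s → s - 5, so L{exp(5*t)*sin(t)} = 1/((s - 5)^2 + 1).
Then apply L{t·g(t)} = -d/ds[H(s)] with H(s) = 1/((s - 5)^2 + 1):
differentiating 1 time and applying the sign gives 2*(s - 5)/(s^2 - 10*s + 26)^2.

G(s) = 2*(s - 5)/(s^2 - 10*s + 26)^2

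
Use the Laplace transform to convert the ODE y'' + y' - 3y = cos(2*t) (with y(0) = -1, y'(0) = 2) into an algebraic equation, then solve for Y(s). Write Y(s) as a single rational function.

Transform both sides with L{·}.
The derivative rules (L{y''} = s^2 Y - s·y(0) - y'(0) and L{y'} = sY - y(0), with y(0) = -1, y'(0) = 2) turn the left side into (s^2 + s - 3)Y - (-s + 1).
The right side is L{cos(2*t)} = s/(s^2 + 4).
So (s^2 + s - 3)Y = s/(s^2 + 4) + (-s + 1).
Isolate Y and clear denominators.

Y(s) = (-s^3 + s^2 - 3*s + 4)/(s^4 + s^3 + s^2 + 4*s - 12)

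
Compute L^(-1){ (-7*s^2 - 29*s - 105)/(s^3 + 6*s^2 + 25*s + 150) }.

-sin(5*t) - 4*cos(5*t) - 3*exp(-6*t)

Factor the denominator: s^3 + 6*s^2 + 25*s + 150 = (s + 6)*(s^2 + 25).
Partial fraction decomposition gives [-3/(s + 6)] + [-4*s/(s^2 + 25)] + [-5/(s^2 + 25)].
Invert each term: -3/(s + 6) ↔ -3e^(-6t); -4·s/(s^2 + 25) ↔ -4cos(5t); -1·5/(s^2 + 25) ↔ -sin(5t).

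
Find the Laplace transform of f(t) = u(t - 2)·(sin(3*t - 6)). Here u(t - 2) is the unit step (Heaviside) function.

By the second shifting theorem, L{u(t - c)·g(t - c)} = e^(-cs)·H(s) with c = 2 and H(s) = L{g(t)}.
L{sin(3t)} = 3/(s^2 + 9).

3*exp(-2*s)/(s^2 + 9)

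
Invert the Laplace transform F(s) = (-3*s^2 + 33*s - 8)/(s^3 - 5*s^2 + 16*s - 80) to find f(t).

f(t) = 2*exp(5*t) + 2*sin(4*t) - 5*cos(4*t)

Factor the denominator: s^3 - 5*s^2 + 16*s - 80 = (s - 5)*(s^2 + 16).
Partial fraction decomposition gives [2/(s - 5)] + [-5*s/(s^2 + 16)] + [8/(s^2 + 16)].
Invert each term: 2/(s - 5) ↔ 2e^(5t); -5·s/(s^2 + 16) ↔ -5cos(4t); 2·4/(s^2 + 16) ↔ 2sin(4t).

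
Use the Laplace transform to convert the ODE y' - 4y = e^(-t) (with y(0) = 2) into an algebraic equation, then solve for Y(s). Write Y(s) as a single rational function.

Y(s) = (2*s + 3)/(s^2 - 3*s - 4)

Transform both sides with L{·}.
With L{y'} = sY - y(0) = sY - 2: the LHS transforms to (s - 4)Y - (2).
The right side is L{e^(-t)} = 1/(s + 1).
So (s - 4)Y = 1/(s + 1) + (2).
Divide through and combine into a single rational function.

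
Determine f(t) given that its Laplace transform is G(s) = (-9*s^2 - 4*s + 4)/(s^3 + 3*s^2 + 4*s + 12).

Factor the denominator: s^3 + 3*s^2 + 4*s + 12 = (s + 3)*(s^2 + 4).
Partial fraction decomposition gives [-5/(s + 3)] + [-4*s/(s^2 + 4)] + [8/(s^2 + 4)].
Invert each term: -5/(s + 3) ↔ -5e^(-3t); -4·s/(s^2 + 4) ↔ -4cos(2t); 4·2/(s^2 + 4) ↔ 4sin(2t).

f(t) = 4*sin(2*t) - 4*cos(2*t) - 5*exp(-3*t)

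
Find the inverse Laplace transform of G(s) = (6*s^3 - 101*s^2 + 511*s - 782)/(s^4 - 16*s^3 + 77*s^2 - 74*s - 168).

-4*exp(7*t) + 4*exp(6*t) + exp(4*t) + 5*exp(-t)

Factor the denominator: s^4 - 16*s^3 + 77*s^2 - 74*s - 168 = (s - 7)*(s - 6)*(s - 4)*(s + 1).
Partial fraction decomposition gives [-4/(s - 7)] + [4/(s - 6)] + [5/(s + 1)] + [1/(s - 4)].
Invert each term: -4/(s - 7) ↔ -4e^(7t); 4/(s - 6) ↔ 4e^(6t); 5/(s + 1) ↔ 5e^(-t); 1/(s - 4) ↔ e^(4t).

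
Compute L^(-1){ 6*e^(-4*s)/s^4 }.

Heaviside(t - 4)*((t - 4)^3)

The factor e^(-4s) signals a time shift by c = 4 (second shifting theorem).
L{t^3} = 3!/s^4 = 6/s^4, so L^-1{6/s^4} = t^3.
Hence the inverse is u(t - 4) times that function evaluated at t - 4.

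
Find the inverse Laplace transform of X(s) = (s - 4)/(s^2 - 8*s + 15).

exp(4*t)*cosh(t)

Rewrite the denominator: s^2 - 8*s + 15 = (s - 4)^2 - 1.
The form in (s - 4) signals a first-shifting-theorem factor e^(4t).
Since L{cosh(t)} = s/(s^2 - 1), the inverse is exp(4*t)*cosh(t).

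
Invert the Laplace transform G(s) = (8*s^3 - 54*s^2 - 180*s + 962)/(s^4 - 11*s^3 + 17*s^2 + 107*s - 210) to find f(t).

Factor the denominator: s^4 - 11*s^3 + 17*s^2 + 107*s - 210 = (s - 7)*(s - 5)*(s - 2)*(s + 3).
Partial fraction decomposition gives [6/(s - 5)] + [-2/(s + 3)] + [6/(s - 2)] + [-2/(s - 7)].
Invert each term: 6/(s - 5) ↔ 6e^(5t); -2/(s + 3) ↔ -2e^(-3t); 6/(s - 2) ↔ 6e^(2t); -2/(s - 7) ↔ -2e^(7t).

f(t) = -2*exp(7*t) + 6*exp(5*t) + 6*exp(2*t) - 2*exp(-3*t)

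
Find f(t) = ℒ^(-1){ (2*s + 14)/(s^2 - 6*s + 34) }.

f(t) = 4*exp(3*t)*sin(5*t) + 2*exp(3*t)*cos(5*t)

Complete the square in the denominator: s^2 - 6*s + 34 = (s - 3)^2 + 5^2.
Split the numerator to match: 2*s + 14 = 2·(s - 3) + 4·5.
Invert each term: 2·(s - 3)/((s - 3)^2 + 25) ↔ 2e^(3t)cos(5t); 4·5/((s - 3)^2 + 25) ↔ 4e^(3t)sin(5t).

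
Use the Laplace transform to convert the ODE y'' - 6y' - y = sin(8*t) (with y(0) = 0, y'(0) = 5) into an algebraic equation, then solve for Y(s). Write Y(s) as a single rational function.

Y(s) = (5*s^2 + 328)/(s^4 - 6*s^3 + 63*s^2 - 384*s - 64)

Laplace-transform each side.
Using L{y''} = s^2 Y - s·y(0) - y'(0) and L{y'} = sY - y(0), with y(0) = 0, y'(0) = 5, the left side becomes (s^2 - 6*s - 1)Y - (5).
The right side is L{sin(8*t)} = 8/(s^2 + 64).
So (s^2 - 6*s - 1)Y = 8/(s^2 + 64) + (5).
Divide through and combine into a single rational function.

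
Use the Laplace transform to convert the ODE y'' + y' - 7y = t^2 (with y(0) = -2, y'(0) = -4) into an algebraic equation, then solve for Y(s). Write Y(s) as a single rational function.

Y(s) = (-2*s^4 - 6*s^3 + 2)/(s^5 + s^4 - 7*s^3)

Apply the Laplace transform to the equation.
The derivative rules (L{y''} = s^2 Y - s·y(0) - y'(0) and L{y'} = sY - y(0), with y(0) = -2, y'(0) = -4) turn the left side into (s^2 + s - 7)Y - (-2*s - 6).
The right side is L{t^2} = 2/s^3.
So (s^2 + s - 7)Y = 2/s^3 + (-2*s - 6).
Isolate Y and clear denominators.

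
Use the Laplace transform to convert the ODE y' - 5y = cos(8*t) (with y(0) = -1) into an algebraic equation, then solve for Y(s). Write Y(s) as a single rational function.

Y(s) = (-s^2 + s - 64)/(s^3 - 5*s^2 + 64*s - 320)

Take the Laplace transform of both sides.
With L{y'} = sY - y(0) = sY - (-1): the LHS transforms to (s - 5)Y - (-1).
The right side is L{cos(8*t)} = s/(s^2 + 64).
So (s - 5)Y = s/(s^2 + 64) + (-1).
Solve for Y(s) and write it as one ratio of polynomials.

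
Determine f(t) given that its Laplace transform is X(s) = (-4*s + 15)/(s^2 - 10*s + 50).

f(t) = -exp(5*t)*sin(5*t) - 4*exp(5*t)*cos(5*t)

Complete the square in the denominator: s^2 - 10*s + 50 = (s - 5)^2 + 5^2.
Split the numerator to match: -4*s + 15 = -4·(s - 5) - 1·5.
Invert each term: -4·(s - 5)/((s - 5)^2 + 25) ↔ -4e^(5t)cos(5t); -1·5/((s - 5)^2 + 25) ↔ -e^(5t)sin(5t).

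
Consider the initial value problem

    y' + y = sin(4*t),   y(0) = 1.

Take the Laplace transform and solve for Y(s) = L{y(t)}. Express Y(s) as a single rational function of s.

Transform both sides with L{·}.
The derivative rules (L{y'} = sY - y(0) = sY - 1) turn the left side into (s + 1)Y - (1).
The right side is L{sin(4*t)} = 4/(s^2 + 16).
So (s + 1)Y = 4/(s^2 + 16) + (1).
Divide through and combine into a single rational function.

Y(s) = (s^2 + 20)/(s^3 + s^2 + 16*s + 16)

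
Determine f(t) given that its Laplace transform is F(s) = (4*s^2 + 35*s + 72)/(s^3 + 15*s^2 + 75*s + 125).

f(t) = -3*t^2*exp(-5*t)/2 - 5*t*exp(-5*t) + 4*exp(-5*t)

Factor the denominator: s^3 + 15*s^2 + 75*s + 125 = (s + 5)^3.
Partial fraction decomposition gives [4/(s + 5)] + [-5/(s + 5)^2] + [-3/(s + 5)^3].
Invert each term: 4/(s + 5) ↔ 4e^(-5t); -5/(s + 5)^2 ↔ -5t·e^(-5t); -3/(s + 5)^3 ↔ (-3/2)t^2·e^(-5t).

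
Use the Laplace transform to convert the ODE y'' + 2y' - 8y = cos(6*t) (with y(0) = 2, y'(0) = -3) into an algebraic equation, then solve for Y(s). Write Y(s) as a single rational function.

Take the Laplace transform of both sides.
The derivative rules (L{y''} = s^2 Y - s·y(0) - y'(0) and L{y'} = sY - y(0), with y(0) = 2, y'(0) = -3) turn the left side into (s^2 + 2*s - 8)Y - (2*s + 1).
The right side is L{cos(6*t)} = s/(s^2 + 36).
So (s^2 + 2*s - 8)Y = s/(s^2 + 36) + (2*s + 1).
Divide through and combine into a single rational function.

Y(s) = (2*s^3 + s^2 + 73*s + 36)/(s^4 + 2*s^3 + 28*s^2 + 72*s - 288)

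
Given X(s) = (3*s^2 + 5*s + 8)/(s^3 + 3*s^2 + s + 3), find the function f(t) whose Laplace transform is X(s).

Factor the denominator: s^3 + 3*s^2 + s + 3 = (s + 3)*(s^2 + 1).
Partial fraction decomposition gives [2/(s + 3)] + [s/(s^2 + 1)] + [2/(s^2 + 1)].
Invert each term: 2/(s + 3) ↔ 2e^(-3t); 1·s/(s^2 + 1) ↔ cos(t); 2·1/(s^2 + 1) ↔ 2sin(t).

f(t) = 2*sin(t) + cos(t) + 2*exp(-3*t)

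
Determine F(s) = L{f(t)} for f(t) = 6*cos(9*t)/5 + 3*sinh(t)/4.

F(s) = 6*s/(5*(s^2 + 81)) + 3/(4*(s^2 - 1))

Apply the Laplace transform termwise.
(3/4)·[L{sinh(t)} = 1/(s^2 - 1)]; (6/5)·[L{cos(9t)} = s/(s^2 + 81)].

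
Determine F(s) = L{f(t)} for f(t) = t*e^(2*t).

F(s) = (s - 2)^(-2)

L{e^(2t)} = 1/(s - 2).
Then apply L{t·g(t)} = -d/ds[G(s)] with G(s) = 1/(s - 2):
differentiating 1 time and applying the sign gives (s - 2)^(-2).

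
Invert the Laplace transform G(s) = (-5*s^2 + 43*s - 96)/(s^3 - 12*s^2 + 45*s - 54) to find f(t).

f(t) = 4*t*exp(3*t) - 2*exp(6*t) - 3*exp(3*t)

Factor the denominator: s^3 - 12*s^2 + 45*s - 54 = (s - 6)*(s - 3)^2.
Partial fraction decomposition gives [-3/(s - 3)] + [4/(s - 3)^2] + [-2/(s - 6)].
Invert each term: -3/(s - 3) ↔ -3e^(3t); 4/(s - 3)^2 ↔ 4t·e^(3t); -2/(s - 6) ↔ -2e^(6t).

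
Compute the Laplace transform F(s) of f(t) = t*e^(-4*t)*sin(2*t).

F(s) = 4*(s + 4)/(s^2 + 8*s + 20)^2

L{sin(2t)} = 2/(s^2 + 4).
Multiplying by e^(-4t) shifts s → s + 4, so L{e^(-4*t)*sin(2*t)} = 2/((s + 4)^2 + 4).
Then apply L{t·g(t)} = -d/ds[G(s)] with G(s) = 2/((s + 4)^2 + 4):
differentiating 1 time and applying the sign gives 4*(s + 4)/(s^2 + 8*s + 20)^2.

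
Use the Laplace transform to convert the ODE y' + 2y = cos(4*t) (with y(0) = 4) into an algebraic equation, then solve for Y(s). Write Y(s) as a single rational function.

Y(s) = (4*s^2 + s + 64)/(s^3 + 2*s^2 + 16*s + 32)

Transform both sides with L{·}.
With L{y'} = sY - y(0) = sY - 4: the LHS transforms to (s + 2)Y - (4).
The right side is L{cos(4*t)} = s/(s^2 + 16).
So (s + 2)Y = s/(s^2 + 16) + (4).
Solve for Y(s) and write it as one ratio of polynomials.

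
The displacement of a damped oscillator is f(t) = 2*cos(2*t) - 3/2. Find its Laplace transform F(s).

F(s) = 2*s/(s^2 + 4) - 3/(2*s)

By linearity of the Laplace transform, transform each term separately.
L{-3/2} = (-3/2)/s; (2)·[L{cos(2t)} = s/(s^2 + 4)].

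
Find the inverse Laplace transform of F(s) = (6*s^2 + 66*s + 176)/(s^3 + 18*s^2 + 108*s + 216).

Factor the denominator: s^3 + 18*s^2 + 108*s + 216 = (s + 6)^3.
Partial fraction decomposition gives [6/(s + 6)] + [-6/(s + 6)^2] + [-4/(s + 6)^3].
Invert each term: 6/(s + 6) ↔ 6e^(-6t); -6/(s + 6)^2 ↔ -6t·e^(-6t); -4/(s + 6)^3 ↔ (-2)t^2·e^(-6t).

-2*t^2*exp(-6*t) - 6*t*exp(-6*t) + 6*exp(-6*t)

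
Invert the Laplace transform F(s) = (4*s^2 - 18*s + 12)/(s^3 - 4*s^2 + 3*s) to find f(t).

f(t) = -exp(3*t) + exp(t) + 4

Factor the denominator: s^3 - 4*s^2 + 3*s = s*(s - 3)*(s - 1).
Partial fraction decomposition gives [-1/(s - 3)] + [4/s] + [1/(s - 1)].
Invert each term: -1/(s - 3) ↔ -e^(3t); 4/(s - 0) ↔ 4e^(0t); 1/(s - 1) ↔ e^(t).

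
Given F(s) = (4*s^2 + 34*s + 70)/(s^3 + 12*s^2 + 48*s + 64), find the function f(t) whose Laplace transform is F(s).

Factor the denominator: s^3 + 12*s^2 + 48*s + 64 = (s + 4)^3.
Partial fraction decomposition gives [4/(s + 4)] + [2/(s + 4)^2] + [-2/(s + 4)^3].
Invert each term: 4/(s + 4) ↔ 4e^(-4t); 2/(s + 4)^2 ↔ 2t·e^(-4t); -2/(s + 4)^3 ↔ (-1)t^2·e^(-4t).

f(t) = -t^2*exp(-4*t) + 2*t*exp(-4*t) + 4*exp(-4*t)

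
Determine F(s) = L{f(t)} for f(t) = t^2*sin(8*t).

F(s) = 16*(3*s^2 - 64)/(s^2 + 64)^3

L{sin(8t)} = 8/(s^2 + 64).
Then apply L{t^2·g(t)} = (-1)^2 d^2/ds^2[G(s)] with G(s) = 8/(s^2 + 64):
differentiating 2 times and applying the sign gives 16*(3*s^2 - 64)/(s^2 + 64)^3.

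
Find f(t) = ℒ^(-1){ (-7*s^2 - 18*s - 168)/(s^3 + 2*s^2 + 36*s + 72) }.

f(t) = -2*sin(6*t) - 3*cos(6*t) - 4*exp(-2*t)

Factor the denominator: s^3 + 2*s^2 + 36*s + 72 = (s + 2)*(s^2 + 36).
Partial fraction decomposition gives [-4/(s + 2)] + [-3*s/(s^2 + 36)] + [-12/(s^2 + 36)].
Invert each term: -4/(s + 2) ↔ -4e^(-2t); -3·s/(s^2 + 36) ↔ -3cos(6t); -2·6/(s^2 + 36) ↔ -2sin(6t).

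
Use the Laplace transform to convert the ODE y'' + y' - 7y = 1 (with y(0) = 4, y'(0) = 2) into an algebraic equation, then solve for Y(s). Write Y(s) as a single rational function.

Y(s) = (4*s^2 + 6*s + 1)/(s^3 + s^2 - 7*s)

Transform both sides with L{·}.
The derivative rules (L{y''} = s^2 Y - s·y(0) - y'(0) and L{y'} = sY - y(0), with y(0) = 4, y'(0) = 2) turn the left side into (s^2 + s - 7)Y - (4*s + 6).
The right side is L{1} = 1/s.
So (s^2 + s - 7)Y = 1/s + (4*s + 6).
Solve for Y(s) and write it as one ratio of polynomials.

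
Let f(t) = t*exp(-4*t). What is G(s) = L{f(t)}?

L{e^(-4t)} = 1/(s + 4).
Then apply L{t·g(t)} = -d/ds[H(s)] with H(s) = 1/(s + 4):
differentiating 1 time and applying the sign gives (s + 4)^(-2).

G(s) = (s + 4)^(-2)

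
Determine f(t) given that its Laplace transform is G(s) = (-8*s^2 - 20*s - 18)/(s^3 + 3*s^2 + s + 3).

Factor the denominator: s^3 + 3*s^2 + s + 3 = (s + 3)*(s^2 + 1).
Partial fraction decomposition gives [-3/(s + 3)] + [-5*s/(s^2 + 1)] + [-5/(s^2 + 1)].
Invert each term: -3/(s + 3) ↔ -3e^(-3t); -5·s/(s^2 + 1) ↔ -5cos(t); -5·1/(s^2 + 1) ↔ -5sin(t).

f(t) = -5*sin(t) - 5*cos(t) - 3*exp(-3*t)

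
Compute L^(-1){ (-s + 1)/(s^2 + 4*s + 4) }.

3*t*exp(-2*t) - exp(-2*t)

Factor the denominator: s^2 + 4*s + 4 = (s + 2)^2.
Partial fraction decomposition gives [-1/(s + 2)] + [3/(s + 2)^2].
Invert each term: -1/(s + 2) ↔ -e^(-2t); 3/(s + 2)^2 ↔ 3t·e^(-2t).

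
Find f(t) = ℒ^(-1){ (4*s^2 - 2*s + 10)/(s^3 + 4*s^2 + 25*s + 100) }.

f(t) = -2*sin(5*t) + 2*cos(5*t) + 2*exp(-4*t)

Factor the denominator: s^3 + 4*s^2 + 25*s + 100 = (s + 4)*(s^2 + 25).
Partial fraction decomposition gives [2/(s + 4)] + [2*s/(s^2 + 25)] + [-10/(s^2 + 25)].
Invert each term: 2/(s + 4) ↔ 2e^(-4t); 2·s/(s^2 + 25) ↔ 2cos(5t); -2·5/(s^2 + 25) ↔ -2sin(5t).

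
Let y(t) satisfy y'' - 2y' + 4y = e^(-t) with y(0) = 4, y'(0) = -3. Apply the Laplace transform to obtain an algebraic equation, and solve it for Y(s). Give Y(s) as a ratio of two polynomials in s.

Transform both sides with L{·}.
Using L{y''} = s^2 Y - s·y(0) - y'(0) and L{y'} = sY - y(0), with y(0) = 4, y'(0) = -3, the left side becomes (s^2 - 2*s + 4)Y - (4*s - 11).
The right side is L{e^(-t)} = 1/(s + 1).
So (s^2 - 2*s + 4)Y = 1/(s + 1) + (4*s - 11).
Solve for Y(s) and write it as one ratio of polynomials.

Y(s) = (4*s^2 - 7*s - 10)/(s^3 - s^2 + 2*s + 4)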